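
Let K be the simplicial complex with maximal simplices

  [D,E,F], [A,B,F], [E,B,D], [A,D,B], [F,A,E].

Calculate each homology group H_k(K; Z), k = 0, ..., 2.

H_0 = Z,  H_1 = Z,  H_2 = 0.

Fix the vertex order A < B < D < E < F and write every simplex with vertices in increasing order. Then dim K = 2 and the simplices of K are:

  0-simplices (5): A, B, D, E, F
  1-simplices (10): AB, AD, AE, AF, BD, BE, BF, DE, DF, EF
  2-simplices (5): ABD, ABF, AEF, BDE, DEF

giving chain groups C_0 ≅ Z^5, C_1 ≅ Z^10, C_2 ≅ Z^5.

The boundary map ∂_1: C_1 → C_0 sends each edge [p,q] (with p < q) to q − p. For instance
  ∂AB = B − A.
The 5×10 boundary matrix has rank 4 and Smith normal form diag(1,1,1,1).

Boundary ∂_2: C_2 → C_1 sends each 2-simplex [p,q,r] to [q,r] − [p,r] + [p,q]. For instance
  ∂DEF = EF − DF + DE,
  ∂ABF = BF − AF + AB.
This gives a 10×5 integer matrix of rank 5; reducing to Smith normal form yields diagonal entries (1,1,1,1,1).

Now H_k = ker ∂_k / im ∂_{k+1}, so:

  H_0: rank C_0 − rank ∂_1 = 5 − 4 = 1, and the invariant factors of ∂_1 are all 1, so H_0 ≅ Z.
  H_1: rank ker ∂_1 − rank ∂_2 = (10 − 4) − 5 = 1, and the invariant factors of ∂_2 are all 1, so H_1 ≅ Z.
  H_2: rank ker ∂_2 − rank ∂_3 = (5 − 5) − 0 = 0, and there is no ∂_3, so H_2 ≅ 0.

As a check, the Euler characteristic is 5 − 10 + 5 = 0, which agrees with 1 − 1 + 0 = 0.
(K is a triangulation of the Möbius band.)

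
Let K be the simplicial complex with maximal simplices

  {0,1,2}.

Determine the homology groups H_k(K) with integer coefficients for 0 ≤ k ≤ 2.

Order the vertices as 0 < 1 < 2. Listing each simplex with vertices in this order, K has dimension 2 with simplices:

  0-simplices (3): [0], [1], [2]
  1-simplices (3): [0,1], [0,2], [1,2]
  2-simplices (1): [0,1,2]

Hence C_0 ≅ Z^3, C_1 ≅ Z^3, C_2 ≅ Z^1.

Boundary ∂_1: C_1 → C_0 is given by ∂[p,q] = [q] − [p].
The resulting 3×3 matrix has rank 2, and its Smith normal form has invariant factors (1,1).

Boundary ∂_2: C_2 → C_1 maps a triangle to the signed sum of its edges. For instance
  ∂[0,1,2] = [1,2] − [0,2] + [0,1].
The resulting 3×1 matrix has rank 1, and its Smith normal form has invariant factors (1).

Reading off H_k = ker ∂_k / im ∂_{k+1}:

  H_0: rank C_0 − rank ∂_1 = 3 − 2 = 1, and the invariant factors of ∂_1 are all 1, so H_0 ≅ Z.
  H_1: rank ker ∂_1 − rank ∂_2 = (3 − 2) − 1 = 0, and the invariant factors of ∂_2 are all 1, so H_1 ≅ 0.
  H_2: rank ker ∂_2 − rank ∂_3 = (1 − 1) − 0 = 0, and there is no ∂_3, so H_2 ≅ 0.

As a check, the Euler characteristic is 3 − 3 + 1 = 1, which agrees with 1 − 0 + 0 = 1.
(K is a triangulation of the 2-simplex.)

H_0 ≅ Z,  H_1 = 0,  H_2 = 0.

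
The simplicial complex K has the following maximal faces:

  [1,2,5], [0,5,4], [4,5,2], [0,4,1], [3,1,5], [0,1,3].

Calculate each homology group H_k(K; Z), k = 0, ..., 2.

H_0 = Z,  H_1 = Z,  H_2 = 0.

K has 6 vertices, 12 edges, 6 triangles.
rank ∂_0 = 0, rank ∂_1 = 5 ⇒ b_0 = 6 − 0 − 5 = 1; all invariant factors of ∂_1 are 1 so no torsion. So H_0 ≅ Z.
rank ∂_1 = 5, rank ∂_2 = 6 ⇒ b_1 = 12 − 5 − 6 = 1; all invariant factors of ∂_2 are 1 so no torsion. So H_1 ≅ Z.
rank ∂_2 = 6, rank ∂_3 = 0 ⇒ b_2 = 6 − 6 − 0 = 0. So H_2 ≅ 0.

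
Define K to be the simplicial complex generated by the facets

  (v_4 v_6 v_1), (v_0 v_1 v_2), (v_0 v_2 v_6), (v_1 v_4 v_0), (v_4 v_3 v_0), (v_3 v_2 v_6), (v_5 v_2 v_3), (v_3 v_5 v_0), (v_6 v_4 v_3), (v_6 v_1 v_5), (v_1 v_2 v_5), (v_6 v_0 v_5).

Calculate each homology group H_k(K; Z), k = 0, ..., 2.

K has 7 vertices, 18 edges, 12 triangles.
rank ∂_0 = 0, rank ∂_1 = 6 ⇒ b_0 = 7 − 0 − 6 = 1; all invariant factors of ∂_1 are 1 so no torsion. So H_0 ≅ Z.
rank ∂_1 = 6, rank ∂_2 = 12 ⇒ b_1 = 18 − 6 − 12 = 0; ∂_2 has invariant factor(s) [2] giving torsion. So H_1 ≅ Z/2.
rank ∂_2 = 12, rank ∂_3 = 0 ⇒ b_2 = 12 − 12 − 0 = 0. So H_2 ≅ 0.

H_0 = Z,  H_1 = Z/2,  H_2 = 0.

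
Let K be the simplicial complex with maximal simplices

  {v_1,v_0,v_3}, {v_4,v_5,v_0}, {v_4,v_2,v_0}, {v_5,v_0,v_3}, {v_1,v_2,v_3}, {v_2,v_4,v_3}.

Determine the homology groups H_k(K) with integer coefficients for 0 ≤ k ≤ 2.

H_0 ≅ Z,  H_1 ≅ Z,  H_2 = 0.

Fix the vertex order v_0 < v_1 < v_2 < v_3 < v_4 < v_5 and write every simplex with vertices in increasing order. Then dim K = 2 and the simplices of K are:

  0-simplices (6): [v_0], [v_1], [v_2], [v_3], [v_4], [v_5]
  1-simplices (12): [v_0,v_1], [v_0,v_2], [v_0,v_3], [v_0,v_4], [v_0,v_5], [v_1,v_2], [v_1,v_3], [v_2,v_3], [v_2,v_4], [v_3,v_4], [v_3,v_5], [v_4,v_5]
  2-simplices (6): [v_0,v_1,v_3], [v_0,v_2,v_4], [v_0,v_3,v_5], [v_0,v_4,v_5], [v_1,v_2,v_3], [v_2,v_3,v_4]

giving chain groups C_0 ≅ Z^6, C_1 ≅ Z^12, C_2 ≅ Z^6.

Boundary ∂_1: C_1 → C_0 maps an edge to its endpoints' difference, ∂[p,q] = q − p. For instance
  ∂[v_1,v_2] = [v_2] − [v_1].
As a 6×12 matrix over Z this has rank 5, with invariant factors (1,1,1,1,1).

Boundary ∂_2: C_2 → C_1 acts by ∂[p,q,r] = [q,r] − [p,r] + [p,q]. For instance
  ∂[v_0,v_4,v_5] = [v_4,v_5] − [v_0,v_5] + [v_0,v_4],
  ∂[v_2,v_3,v_4] = [v_3,v_4] − [v_2,v_4] + [v_2,v_3].
This gives a 12×6 integer matrix of rank 6; reducing to Smith normal form yields diagonal entries (1,1,1,1,1,1).

Computing H_k = (kernel of ∂_k) / (image of ∂_{k+1}):

  H_0: rank C_0 − rank ∂_1 = 6 − 5 = 1, and the invariant factors of ∂_1 are all 1, so H_0 ≅ Z.
  H_1: rank ker ∂_1 − rank ∂_2 = (12 − 5) − 6 = 1, and the invariant factors of ∂_2 are all 1, so H_1 ≅ Z.
  H_2: rank ker ∂_2 − rank ∂_3 = (6 − 6) − 0 = 0, and there is no ∂_3, so H_2 ≅ 0.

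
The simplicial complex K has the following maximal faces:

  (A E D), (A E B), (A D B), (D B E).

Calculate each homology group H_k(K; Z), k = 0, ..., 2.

H_0 ≅ Z,  H_1 = 0,  H_2 ≅ Z.

Order the vertices as A < B < D < E. Listing each simplex with vertices in this order, K has dimension 2 with simplices:

  0-simplices (4): A, B, D, E
  1-simplices (6): AB, AD, AE, BD, BE, DE
  2-simplices (4): ABD, ABE, ADE, BDE

Hence C_0 ≅ Z^4, C_1 ≅ Z^6, C_2 ≅ Z^4.

Boundary ∂_1: C_1 → C_0 maps an edge to its endpoints' difference, ∂[p,q] = q − p. For instance
  ∂AD = D − A.
As a 4×6 matrix over Z this has rank 3, with invariant factors (1,1,1).

∂_2: C_2 → C_1 maps a triangle to the signed sum of its edges. For instance
  ∂ABD = BD − AD + AB,
  ∂ABE = BE − AE + AB.
The resulting 6×4 matrix has rank 3, and its Smith normal form has invariant factors (1,1,1).

Computing H_k = (kernel of ∂_k) / (image of ∂_{k+1}):

  H_0: rank C_0 − rank ∂_1 = 4 − 3 = 1, and the invariant factors of ∂_1 are all 1, so H_0 = Z.
  H_1: rank ker ∂_1 − rank ∂_2 = (6 − 3) − 3 = 0, and the invariant factors of ∂_2 are all 1, so H_1 = 0.
  H_2: rank ker ∂_2 − rank ∂_3 = (4 − 3) − 0 = 1, and there is no ∂_3, so H_2 = Z.

(K is a triangulation of the 2-sphere S^2.)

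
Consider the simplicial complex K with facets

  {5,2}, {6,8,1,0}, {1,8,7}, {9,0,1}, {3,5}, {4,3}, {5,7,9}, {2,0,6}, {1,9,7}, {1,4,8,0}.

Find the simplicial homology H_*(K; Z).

H_0 = Z,  H_1 = Z^2,  H_2 = 0,  H_3 = 0.

We work with the vertex ordering 0 < 1 < 2 < 3 < 4 < 5 < 6 < 7 < 8 < 9. The simplices of K, each written with vertices in increasing order, are:

  0-simplices (10): [0], [1], [2], [3], [4], [5], [6], [7], [8], [9]
  1-simplices (21): [0,1], [0,2], [0,4], [0,6], [0,8], [0,9], [1,4], [1,6], [1,7], [1,8], [1,9], [2,5], [2,6], [3,4], [3,5], [4,8], [5,7], [5,9], [6,8], [7,8], [7,9]
  2-simplices (12): [0,1,4], [0,1,6], [0,1,8], [0,1,9], [0,2,6], [0,4,8], [0,6,8], [1,4,8], [1,6,8], [1,7,8], [1,7,9], [5,7,9]
  3-simplices (2): [0,1,4,8], [0,1,6,8]

so the chain groups are C_0 ≅ Z^10, C_1 ≅ Z^21, C_2 ≅ Z^12, C_3 ≅ Z^2.

The boundary map ∂_1: C_1 → C_0 maps an edge to its endpoints' difference, ∂[p,q] = q − p. For instance
  ∂[2,6] = [6] − [2].
The 10×21 boundary matrix has rank 9 and Smith normal form diag(1,1,1,1,1,1,1,1,1).

∂_2: C_2 → C_1 sends each 2-simplex [p,q,r] to [q,r] − [p,r] + [p,q]. For instance
  ∂[0,2,6] = [2,6] − [0,6] + [0,2],
  ∂[1,6,8] = [6,8] − [1,8] + [1,6].
The 21×12 boundary matrix has rank 10 and Smith normal form diag(1,1,1,1,1,1,1,1,1,1).

The boundary map ∂_3: C_3 → C_2 sends each 3-simplex σ to the alternating sum Σ_i (−1)^i (σ with its i-th vertex removed). For instance
  ∂[0,1,4,8] = [1,4,8] − [0,4,8] + [0,1,8] − [0,1,4],
  ∂[0,1,6,8] = [1,6,8] − [0,6,8] + [0,1,8] − [0,1,6].
The 12×2 boundary matrix has rank 2 and Smith normal form diag(1,1).

Reading off H_k = ker ∂_k / im ∂_{k+1}:

  H_0: rank C_0 − rank ∂_1 = 10 − 9 = 1, and the invariant factors of ∂_1 are all 1, so H_0 ≅ Z.
  H_1: rank ker ∂_1 − rank ∂_2 = (21 − 9) − 10 = 2, and the invariant factors of ∂_2 are all 1, so H_1 ≅ Z^2.
  H_2: rank ker ∂_2 − rank ∂_3 = (12 − 10) − 2 = 0, and the invariant factors of ∂_3 are all 1, so H_2 ≅ 0.
  H_3: rank ker ∂_3 − rank ∂_4 = (2 − 2) − 0 = 0, and there is no ∂_4, so H_3 ≅ 0.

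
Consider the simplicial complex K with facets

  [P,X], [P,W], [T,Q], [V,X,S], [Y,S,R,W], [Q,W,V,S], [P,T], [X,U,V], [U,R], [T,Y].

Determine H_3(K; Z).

Order the vertices as P < Q < R < S < T < U < V < W < X < Y. Listing each simplex with vertices in this order, K has dimension 3 with simplices:

  0-simplices (10): P, Q, R, S, T, U, V, W, X, Y
  1-simplices (21): PT, PW, PX, QS, QT, QV, QW, RS, RU, RW, RY, SV, SW, SX, SY, TY, UV, UX, VW, VX, WY
  2-simplices (10): QSV, QSW, QVW, RSW, RSY, RWY, SVW, SVX, SWY, UVX
  3-simplices (2): QSVW, RSWY

so the chain groups are C_0 ≅ Z^10, C_1 ≅ Z^21, C_2 ≅ Z^10, C_3 ≅ Z^2.

The boundary map ∂_1: C_1 → C_0 is given by ∂[p,q] = [q] − [p].
The 10×21 boundary matrix has rank 9 and Smith normal form diag(1,1,1,1,1,1,1,1,1).

∂_2: C_2 → C_1 maps a triangle to the signed sum of its edges. For instance
  ∂SVX = VX − SX + SV,
  ∂SVW = VW − SW + SV.
As a 21×10 matrix over Z this has rank 8, with invariant factors (1,1,1,1,1,1,1,1).

The boundary map ∂_3: C_3 → C_2 sends each 3-simplex σ to the alternating sum Σ_i (−1)^i (σ with its i-th vertex removed). For instance
  ∂QSVW = SVW − QVW + QSW − QSV,
  ∂RSWY = SWY − RWY + RSY − RSW.
The 10×2 boundary matrix has rank 2 and Smith normal form diag(1,1).

Reading off H_k = ker ∂_k / im ∂_{k+1}:

  H_3: rank ker ∂_3 − rank ∂_4 = (2 − 2) − 0 = 0, and there is no ∂_4, so H_3 = 0.

H_3 ≅ 0.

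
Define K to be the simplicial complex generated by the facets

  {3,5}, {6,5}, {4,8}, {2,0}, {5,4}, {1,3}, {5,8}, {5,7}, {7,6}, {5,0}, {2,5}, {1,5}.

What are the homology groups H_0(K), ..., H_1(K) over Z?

K has 9 vertices, 12 edges.
rank ∂_0 = 0, rank ∂_1 = 8 ⇒ b_0 = 9 − 0 − 8 = 1; all invariant factors of ∂_1 are 1 so no torsion. So H_0 = Z.
rank ∂_1 = 8, rank ∂_2 = 0 ⇒ b_1 = 12 − 8 − 0 = 4. So H_1 = Z^4.

H_0 ≅ Z,  H_1 ≅ Z^4.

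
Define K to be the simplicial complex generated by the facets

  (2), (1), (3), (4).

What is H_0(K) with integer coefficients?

Take the total order 1 < 2 < 3 < 4 on the vertex set. Then K (dimension 0) consists of the simplices:

  0-simplices (4): [1], [2], [3], [4]

so the chain groups are C_0 ≅ Z^4.

From H_k ≅ ker(∂_k) / im(∂_{k+1}) we obtain:

  H_0: rank C_0 − rank ∂_1 = 4 − 0 = 4, and there is no ∂_1, so H_0 ≅ Z^4.

H_0 = Z^4.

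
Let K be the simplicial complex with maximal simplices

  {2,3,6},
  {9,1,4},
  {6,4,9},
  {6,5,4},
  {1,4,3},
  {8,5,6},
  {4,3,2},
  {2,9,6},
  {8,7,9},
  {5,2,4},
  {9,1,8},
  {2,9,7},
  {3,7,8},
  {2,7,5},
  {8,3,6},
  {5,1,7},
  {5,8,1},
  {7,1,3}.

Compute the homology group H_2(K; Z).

H_2 ≅ 0.

K has 9 vertices, 27 edges, 18 triangles.
rank ∂_2 = 18, rank ∂_3 = 0 ⇒ b_2 = 18 − 18 − 0 = 0. So H_2 ≅ 0.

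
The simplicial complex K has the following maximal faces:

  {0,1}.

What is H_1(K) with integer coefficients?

H_1 = 0.

K has 2 vertices, 1 edge.
rank ∂_1 = 1, rank ∂_2 = 0 ⇒ b_1 = 1 − 1 − 0 = 0. So H_1 ≅ 0.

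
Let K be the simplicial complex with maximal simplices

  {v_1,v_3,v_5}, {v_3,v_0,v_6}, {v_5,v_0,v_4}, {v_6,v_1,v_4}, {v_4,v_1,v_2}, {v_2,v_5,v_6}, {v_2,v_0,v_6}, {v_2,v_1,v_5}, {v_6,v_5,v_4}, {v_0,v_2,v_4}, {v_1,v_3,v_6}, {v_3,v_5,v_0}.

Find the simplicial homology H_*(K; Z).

H_0 ≅ Z,  H_1 ≅ Z_2,  H_2 = 0.

Fix the vertex order v_0 < v_1 < v_2 < v_3 < v_4 < v_5 < v_6 and write every simplex with vertices in increasing order. Then dim K = 2 and the simplices of K are:

  0-simplices (7): [v_0], [v_1], [v_2], [v_3], [v_4], [v_5], [v_6]
  1-simplices (18): (18 of them)
  2-simplices (12): (12 of them)

so the chain groups are C_0 ≅ Z^7, C_1 ≅ Z^18, C_2 ≅ Z^12.

∂_1: C_1 → C_0 maps an edge to its endpoints' difference, ∂[p,q] = q − p.
The resulting 7×18 matrix has rank 6, and its Smith normal form has invariant factors (1,1,1,1,1,1).

The boundary map ∂_2: C_2 → C_1 sends each 2-simplex [p,q,r] to [q,r] − [p,r] + [p,q]. For instance
  ∂[v_0,v_3,v_6] = [v_3,v_6] − [v_0,v_6] + [v_0,v_3],
  ∂[v_0,v_2,v_4] = [v_2,v_4] − [v_0,v_4] + [v_0,v_2].
This gives a 18×12 integer matrix of rank 12; reducing to Smith normal form yields diagonal entries (1,1,1,1,1,1,1,1,1,1,1,2).

Computing H_k = (kernel of ∂_k) / (image of ∂_{k+1}):

  H_0: rank C_0 − rank ∂_1 = 7 − 6 = 1, and the invariant factors of ∂_1 are all 1, so H_0 = Z.
  H_1: rank ker ∂_1 − rank ∂_2 = (18 − 6) − 12 = 0, and ∂_2 has invariant factor 2 > 1, so H_1 = Z_2.
  H_2: rank ker ∂_2 − rank ∂_3 = (12 − 12) − 0 = 0, and there is no ∂_3, so H_2 = 0.

As a check, the Euler characteristic is 7 − 18 + 12 = 1, which agrees with 1 − 0 + 0 = 1.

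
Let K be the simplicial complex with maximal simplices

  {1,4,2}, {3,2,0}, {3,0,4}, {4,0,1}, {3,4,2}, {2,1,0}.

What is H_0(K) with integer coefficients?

Fix the vertex order 0 < 1 < 2 < 3 < 4 and write every simplex with vertices in increasing order. Then dim K = 2 and the simplices of K are:

  0-simplices (5): [0], [1], [2], [3], [4]
  1-simplices (9): [0,1], [0,2], [0,3], [0,4], [1,2], [1,4], [2,3], [2,4], [3,4]
  2-simplices (6): [0,1,2], [0,1,4], [0,2,3], [0,3,4], [1,2,4], [2,3,4]

Hence C_0 ≅ Z^5, C_1 ≅ Z^9, C_2 ≅ Z^6.

Boundary ∂_1: C_1 → C_0 maps an edge to its endpoints' difference, ∂[p,q] = q − p.
The resulting 5×9 matrix has rank 4, and its Smith normal form has invariant factors (1,1,1,1).

∂_2: C_2 → C_1 sends each 2-simplex [p,q,r] to [q,r] − [p,r] + [p,q]. For instance
  ∂[1,2,4] = [2,4] − [1,4] + [1,2],
  ∂[0,2,3] = [2,3] − [0,3] + [0,2].
As a 9×6 matrix over Z this has rank 5, with invariant factors (1,1,1,1,1).

From H_k ≅ ker(∂_k) / im(∂_{k+1}) we obtain:

  H_0: rank C_0 − rank ∂_1 = 5 − 4 = 1, and the invariant factors of ∂_1 are all 1, so H_0 ≅ Z.

H_0 = Z.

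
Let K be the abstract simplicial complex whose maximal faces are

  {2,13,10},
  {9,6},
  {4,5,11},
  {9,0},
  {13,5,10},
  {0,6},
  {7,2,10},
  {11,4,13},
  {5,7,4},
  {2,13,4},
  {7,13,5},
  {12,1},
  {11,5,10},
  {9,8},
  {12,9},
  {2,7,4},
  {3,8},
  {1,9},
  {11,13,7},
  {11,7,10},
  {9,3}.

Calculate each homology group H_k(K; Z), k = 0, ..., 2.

H_0 ≅ Z^2,  H_1 ≅ Z^3 ⊕ Z/2,  H_2 = 0.

Take the total order 0 < 1 < 2 < 3 < 4 < 5 < 6 < 7 < 8 < 9 < 10 < 11 < 12 < 13 on the vertex set. Then K (dimension 2) consists of the simplices:

  0-simplices (14): [0], [1], [2], [3], [4], [5], [6], [7], [8], [9], [10], [11], [12], [13]
  1-simplices (27): (27 of them)
  2-simplices (12): [2,4,7], [2,4,13], [2,7,10], [2,10,13], [4,5,7], [4,5,11], [4,11,13], [5,7,13], [5,10,11], [5,10,13], [7,10,11], [7,11,13]

Hence C_0 ≅ Z^14, C_1 ≅ Z^27, C_2 ≅ Z^12.

The boundary map ∂_1: C_1 → C_0 maps an edge to its endpoints' difference, ∂[p,q] = q − p.
This gives a 14×27 integer matrix of rank 12; reducing to Smith normal form yields diagonal entries (1,1,1,1,1,1,1,1,1,1,1,1).

∂_2: C_2 → C_1 maps a triangle to the signed sum of its edges. For instance
  ∂[4,5,11] = [5,11] − [4,11] + [4,5],
  ∂[2,4,7] = [4,7] − [2,7] + [2,4].
This gives a 27×12 integer matrix of rank 12; reducing to Smith normal form yields diagonal entries (1,1,1,1,1,1,1,1,1,1,1,2).

Now H_k = ker ∂_k / im ∂_{k+1}, so:

  H_0: rank C_0 − rank ∂_1 = 14 − 12 = 2, and the invariant factors of ∂_1 are all 1, so H_0 ≅ Z^2.
  H_1: rank ker ∂_1 − rank ∂_2 = (27 − 12) − 12 = 3, and ∂_2 has invariant factor 2 > 1, so H_1 ≅ Z^3 ⊕ Z/2.
  H_2: rank ker ∂_2 − rank ∂_3 = (12 − 12) − 0 = 0, and there is no ∂_3, so H_2 ≅ 0.

As a check, the Euler characteristic is 14 − 27 + 12 = -1, which agrees with 2 − 3 + 0 = -1.
(K is a triangulation of the disjoint union of a wedge of 3 circles and the real projective plane RP^2.)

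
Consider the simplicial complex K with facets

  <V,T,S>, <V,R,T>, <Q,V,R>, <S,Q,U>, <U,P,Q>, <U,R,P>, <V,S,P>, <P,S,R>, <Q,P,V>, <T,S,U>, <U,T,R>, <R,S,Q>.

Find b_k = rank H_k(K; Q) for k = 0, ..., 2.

b_0 = 1, b_1 = 0, b_2 = 0.

Take the total order P < Q < R < S < T < U < V on the vertex set. Then K (dimension 2) consists of the simplices:

  0-simplices (7): P, Q, R, S, T, U, V
  1-simplices (18): PQ, PR, PS, PU, PV, QR, QS, QU, QV, RS, RT, RU, RV, ST, SU, SV, TU, TV
  2-simplices (12): PQU, PQV, PRS, PRU, PSV, QRS, QRV, QSU, RTU, RTV, STU, STV

giving chain groups C_0 ≅ Z^7, C_1 ≅ Z^18, C_2 ≅ Z^12.

∂_1: C_1 → C_0 is given by ∂[p,q] = [q] − [p]. For instance
  ∂RT = T − R.
The 7×18 boundary matrix has rank 6 and Smith normal form diag(1,1,1,1,1,1).

∂_2: C_2 → C_1 acts by ∂[p,q,r] = [q,r] − [p,r] + [p,q]. For instance
  ∂PSV = SV − PV + PS,
  ∂QRS = RS − QS + QR.
The resulting 18×12 matrix has rank 12, and its Smith normal form has invariant factors (1,1,1,1,1,1,1,1,1,1,1,2).

Now H_k = ker ∂_k / im ∂_{k+1}, so:

  H_0: rank C_0 − rank ∂_1 = 7 − 6 = 1, and the invariant factors of ∂_1 are all 1, so H_0 = Z.
  H_1: rank ker ∂_1 − rank ∂_2 = (18 − 6) − 12 = 0, and ∂_2 has invariant factor 2 > 1, so H_1 = Z/2.
  H_2: rank ker ∂_2 − rank ∂_3 = (12 − 12) − 0 = 0, and there is no ∂_3, so H_2 = 0.

As a check, the Euler characteristic is 7 − 18 + 12 = 1, which agrees with 1 − 0 + 0 = 1.
(K is a triangulation of the real projective plane RP^2.)

Hence the Betti numbers are b_0 = 1, b_1 = 0, b_2 = 0.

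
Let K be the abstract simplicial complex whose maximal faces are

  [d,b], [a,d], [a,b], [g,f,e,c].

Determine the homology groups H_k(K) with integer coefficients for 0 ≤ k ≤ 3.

Order the vertices as a < b < c < d < e < f < g. Listing each simplex with vertices in this order, K has dimension 3 with simplices:

  0-simplices (7): a, b, c, d, e, f, g
  1-simplices (9): ab, ad, bd, ce, cf, cg, ef, eg, fg
  2-simplices (4): cef, ceg, cfg, efg
  3-simplices (1): cefg

Hence C_0 ≅ Z^7, C_1 ≅ Z^9, C_2 ≅ Z^4, C_3 ≅ Z^1.

∂_1: C_1 → C_0 is given by ∂[p,q] = [q] − [p]. For instance
  ∂bd = d − b.
The resulting 7×9 matrix has rank 5, and its Smith normal form has invariant factors (1,1,1,1,1).

∂_2: C_2 → C_1 acts by ∂[p,q,r] = [q,r] − [p,r] + [p,q]. For instance
  ∂cfg = fg − cg + cf,
  ∂ceg = eg − cg + ce.
This gives a 9×4 integer matrix of rank 3; reducing to Smith normal form yields diagonal entries (1,1,1).

The boundary map ∂_3: C_3 → C_2 sends each 3-simplex σ to the alternating sum Σ_i (−1)^i (σ with its i-th vertex removed). For instance
  ∂cefg = efg − cfg + ceg − cef.
The resulting 4×1 matrix has rank 1, and its Smith normal form has invariant factors (1).

From H_k ≅ ker(∂_k) / im(∂_{k+1}) we obtain:

  H_0: rank C_0 − rank ∂_1 = 7 − 5 = 2, and the invariant factors of ∂_1 are all 1, so H_0 = Z^2.
  H_1: rank ker ∂_1 − rank ∂_2 = (9 − 5) − 3 = 1, and the invariant factors of ∂_2 are all 1, so H_1 = Z.
  H_2: rank ker ∂_2 − rank ∂_3 = (4 − 3) − 1 = 0, and the invariant factors of ∂_3 are all 1, so H_2 = 0.
  H_3: rank ker ∂_3 − rank ∂_4 = (1 − 1) − 0 = 0, and there is no ∂_4, so H_3 = 0.

H_0 ≅ Z^2,  H_1 ≅ Z,  H_2 = 0,  H_3 = 0.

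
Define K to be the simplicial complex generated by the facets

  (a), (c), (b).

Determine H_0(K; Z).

Fix the vertex order a < b < c and write every simplex with vertices in increasing order. Then dim K = 0 and the simplices of K are:

  0-simplices (3): a, b, c

Hence C_0 ≅ Z^3.

Reading off H_k = ker ∂_k / im ∂_{k+1}:

  H_0: rank C_0 − rank ∂_1 = 3 − 0 = 3, and there is no ∂_1, so H_0 ≅ Z^3.

H_0 ≅ Z^3.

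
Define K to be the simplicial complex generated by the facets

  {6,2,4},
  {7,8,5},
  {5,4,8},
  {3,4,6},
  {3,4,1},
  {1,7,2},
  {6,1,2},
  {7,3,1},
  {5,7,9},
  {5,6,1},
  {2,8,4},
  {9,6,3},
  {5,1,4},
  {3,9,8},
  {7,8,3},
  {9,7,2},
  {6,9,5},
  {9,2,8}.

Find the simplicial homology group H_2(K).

H_2 ≅ 0.

Fix the vertex order 1 < 2 < 3 < 4 < 5 < 6 < 7 < 8 < 9 and write every simplex with vertices in increasing order. Then dim K = 2 and the simplices of K are:

  0-simplices (9): [1], [2], [3], [4], [5], [6], [7], [8], [9]
  1-simplices (27): (27 of them)
  2-simplices (18): [1,2,6], [1,2,7], [1,3,4], [1,3,7], [1,4,5], [1,5,6], [2,4,6], [2,4,8], [2,7,9], [2,8,9], [3,4,6], [3,6,9], [3,7,8], [3,8,9], [4,5,8], [5,6,9], [5,7,8], [5,7,9]

Hence C_0 ≅ Z^9, C_1 ≅ Z^27, C_2 ≅ Z^18.

∂_1: C_1 → C_0 is given by ∂[p,q] = [q] − [p].
As a 9×27 matrix over Z this has rank 8, with invariant factors (1,1,1,1,1,1,1,1).

Boundary ∂_2: C_2 → C_1 sends each 2-simplex [p,q,r] to [q,r] − [p,r] + [p,q]. For instance
  ∂[1,3,7] = [3,7] − [1,7] + [1,3],
  ∂[2,4,6] = [4,6] − [2,6] + [2,4].
This gives a 27×18 integer matrix of rank 18; reducing to Smith normal form yields diagonal entries (1,1,1,1,1,1,1,1,1,1,1,1,1,1,1,1,1,2).

From H_k ≅ ker(∂_k) / im(∂_{k+1}) we obtain:

  H_2: rank ker ∂_2 − rank ∂_3 = (18 − 18) − 0 = 0, and there is no ∂_3, so H_2 ≅ 0.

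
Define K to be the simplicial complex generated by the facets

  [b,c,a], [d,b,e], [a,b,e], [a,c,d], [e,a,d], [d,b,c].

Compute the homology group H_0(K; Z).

H_0 ≅ Z.

Order the vertices as a < b < c < d < e. Listing each simplex with vertices in this order, K has dimension 2 with simplices:

  0-simplices (5): a, b, c, d, e
  1-simplices (9): ab, ac, ad, ae, bc, bd, be, cd, de
  2-simplices (6): abc, abe, acd, ade, bcd, bde

giving chain groups C_0 ≅ Z^5, C_1 ≅ Z^9, C_2 ≅ Z^6.

The boundary map ∂_1: C_1 → C_0 maps an edge to its endpoints' difference, ∂[p,q] = q − p. For instance
  ∂ad = d − a.
The resulting 5×9 matrix has rank 4, and its Smith normal form has invariant factors (1,1,1,1).

The boundary map ∂_2: C_2 → C_1 acts by ∂[p,q,r] = [q,r] − [p,r] + [p,q]. For instance
  ∂abe = be − ae + ab,
  ∂ade = de − ae + ad.
As a 9×6 matrix over Z this has rank 5, with invariant factors (1,1,1,1,1).

Now H_k = ker ∂_k / im ∂_{k+1}, so:

  H_0: rank C_0 − rank ∂_1 = 5 − 4 = 1, and the invariant factors of ∂_1 are all 1, so H_0 ≅ Z.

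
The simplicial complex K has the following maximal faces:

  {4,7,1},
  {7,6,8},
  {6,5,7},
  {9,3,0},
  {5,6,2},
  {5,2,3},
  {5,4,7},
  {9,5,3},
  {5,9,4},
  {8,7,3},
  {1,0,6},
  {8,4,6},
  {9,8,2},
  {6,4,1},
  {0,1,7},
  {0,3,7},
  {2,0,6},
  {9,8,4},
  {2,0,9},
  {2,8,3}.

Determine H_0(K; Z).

Order the vertices as 0 < 1 < 2 < 3 < 4 < 5 < 6 < 7 < 8 < 9. Listing each simplex with vertices in this order, K has dimension 2 with simplices:

  0-simplices (10): [0], [1], [2], [3], [4], [5], [6], [7], [8], [9]
  1-simplices (30): (30 of them)
  2-simplices (20): (20 of them)

giving chain groups C_0 ≅ Z^10, C_1 ≅ Z^30, C_2 ≅ Z^20.

The boundary map ∂_1: C_1 → C_0 is given by ∂[p,q] = [q] − [p]. For instance
  ∂[3,5] = [5] − [3].
The 10×30 boundary matrix has rank 9 and Smith normal form diag(1,1,1,1,1,1,1,1,1).

∂_2: C_2 → C_1 sends each 2-simplex [p,q,r] to [q,r] − [p,r] + [p,q]. For instance
  ∂[4,8,9] = [8,9] − [4,9] + [4,8],
  ∂[5,6,7] = [6,7] − [5,7] + [5,6].
As a 30×20 matrix over Z this has rank 20, with invariant factors (1,1,1,1,1,1,1,1,1,1,1,1,1,1,1,1,1,1,1,2).

Now H_k = ker ∂_k / im ∂_{k+1}, so:

  H_0: rank C_0 − rank ∂_1 = 10 − 9 = 1, and the invariant factors of ∂_1 are all 1, so H_0 ≅ Z.

H_0 = Z.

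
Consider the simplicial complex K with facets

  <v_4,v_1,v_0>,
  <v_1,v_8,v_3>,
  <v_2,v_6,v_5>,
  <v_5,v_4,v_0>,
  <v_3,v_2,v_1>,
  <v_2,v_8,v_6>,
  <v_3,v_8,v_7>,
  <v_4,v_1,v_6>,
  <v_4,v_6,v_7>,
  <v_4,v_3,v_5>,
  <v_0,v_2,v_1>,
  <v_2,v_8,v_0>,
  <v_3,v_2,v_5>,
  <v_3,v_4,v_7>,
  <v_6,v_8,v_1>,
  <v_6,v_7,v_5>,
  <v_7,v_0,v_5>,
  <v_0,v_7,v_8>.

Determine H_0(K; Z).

H_0 = Z.

Order the vertices as v_0 < v_1 < v_2 < v_3 < v_4 < v_5 < v_6 < v_7 < v_8. Listing each simplex with vertices in this order, K has dimension 2 with simplices:

  0-simplices (9): [v_0], [v_1], [v_2], [v_3], [v_4], [v_5], [v_6], [v_7], [v_8]
  1-simplices (27): (27 of them)
  2-simplices (18): (18 of them)

Hence C_0 ≅ Z^9, C_1 ≅ Z^27, C_2 ≅ Z^18.

The boundary map ∂_1: C_1 → C_0 maps an edge to its endpoints' difference, ∂[p,q] = q − p.
As a 9×27 matrix over Z this has rank 8, with invariant factors (1,1,1,1,1,1,1,1).

The boundary map ∂_2: C_2 → C_1 acts by ∂[p,q,r] = [q,r] − [p,r] + [p,q]. For instance
  ∂[v_0,v_4,v_5] = [v_4,v_5] − [v_0,v_5] + [v_0,v_4],
  ∂[v_2,v_3,v_5] = [v_3,v_5] − [v_2,v_5] + [v_2,v_3].
The 27×18 boundary matrix has rank 18 and Smith normal form diag(1,1,1,1,1,1,1,1,1,1,1,1,1,1,1,1,1,2).

From H_k ≅ ker(∂_k) / im(∂_{k+1}) we obtain:

  H_0: rank C_0 − rank ∂_1 = 9 − 8 = 1, and the invariant factors of ∂_1 are all 1, so H_0 = Z.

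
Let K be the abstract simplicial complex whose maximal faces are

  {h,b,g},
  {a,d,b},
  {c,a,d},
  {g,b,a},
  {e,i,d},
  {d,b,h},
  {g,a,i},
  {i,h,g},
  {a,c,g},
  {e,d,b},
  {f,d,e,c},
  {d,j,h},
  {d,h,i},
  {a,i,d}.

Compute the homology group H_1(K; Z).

Take the total order a < b < c < d < e < f < g < h < i < j on the vertex set. Then K (dimension 3) consists of the simplices:

  0-simplices (10): a, b, c, d, e, f, g, h, i, j
  1-simplices (24): ab, ac, ad, ag, ai, bd, be, bg, bh, cd, ce, cf, cg, de, df, dh, di, dj, ef, ei, gh, gi, hi, hj
  2-simplices (17): abd, abg, acd, acg, adi, agi, bde, bdh, bgh, cde, cdf, cef, def, dei, dhi, dhj, ghi
  3-simplices (1): cdef

so the chain groups are C_0 ≅ Z^10, C_1 ≅ Z^24, C_2 ≅ Z^17, C_3 ≅ Z^1.

∂_1: C_1 → C_0 maps an edge to its endpoints' difference, ∂[p,q] = q − p. For instance
  ∂gi = i − g.
The resulting 10×24 matrix has rank 9, and its Smith normal form has invariant factors (1,1,1,1,1,1,1,1,1).

∂_2: C_2 → C_1 sends each 2-simplex [p,q,r] to [q,r] − [p,r] + [p,q]. For instance
  ∂dhi = hi − di + dh,
  ∂agi = gi − ai + ag.
This gives a 24×17 integer matrix of rank 15; reducing to Smith normal form yields diagonal entries (1,1,1,1,1,1,1,1,1,1,1,1,1,1,1).

∂_3: C_3 → C_2 sends each 3-simplex σ to the alternating sum Σ_i (−1)^i (σ with its i-th vertex removed). For instance
  ∂cdef = def − cef + cdf − cde.
The resulting 17×1 matrix has rank 1, and its Smith normal form has invariant factors (1).

From H_k ≅ ker(∂_k) / im(∂_{k+1}) we obtain:

  H_1: rank ker ∂_1 − rank ∂_2 = (24 − 9) − 15 = 0, and the invariant factors of ∂_2 are all 1, so H_1 ≅ 0.

H_1 ≅ 0.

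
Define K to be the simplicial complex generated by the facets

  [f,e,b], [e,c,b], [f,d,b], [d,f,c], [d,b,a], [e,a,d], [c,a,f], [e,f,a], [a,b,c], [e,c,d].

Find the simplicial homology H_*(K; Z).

H_0 ≅ Z,  H_1 ≅ Z/2,  H_2 = 0.

Take the total order a < b < c < d < e < f on the vertex set. Then K (dimension 2) consists of the simplices:

  0-simplices (6): a, b, c, d, e, f
  1-simplices (15): ab, ac, ad, ae, af, bc, bd, be, bf, cd, ce, cf, de, df, ef
  2-simplices (10): abc, abd, acf, ade, aef, bce, bdf, bef, cde, cdf

giving chain groups C_0 ≅ Z^6, C_1 ≅ Z^15, C_2 ≅ Z^10.

The boundary map ∂_1: C_1 → C_0 sends each edge [p,q] (with p < q) to q − p.
The resulting 6×15 matrix has rank 5, and its Smith normal form has invariant factors (1,1,1,1,1).

∂_2: C_2 → C_1 sends each 2-simplex [p,q,r] to [q,r] − [p,r] + [p,q]. For instance
  ∂abc = bc − ac + ab,
  ∂abd = bd − ad + ab.
As a 15×10 matrix over Z this has rank 10, with invariant factors (1,1,1,1,1,1,1,1,1,2).

Now H_k = ker ∂_k / im ∂_{k+1}, so:

  H_0: rank C_0 − rank ∂_1 = 6 − 5 = 1, and the invariant factors of ∂_1 are all 1, so H_0 = Z.
  H_1: rank ker ∂_1 − rank ∂_2 = (15 − 5) − 10 = 0, and ∂_2 has invariant factor 2 > 1, so H_1 = Z/2.
  H_2: rank ker ∂_2 − rank ∂_3 = (10 − 10) − 0 = 0, and there is no ∂_3, so H_2 = 0.

(K is a triangulation of the real projective plane RP^2.)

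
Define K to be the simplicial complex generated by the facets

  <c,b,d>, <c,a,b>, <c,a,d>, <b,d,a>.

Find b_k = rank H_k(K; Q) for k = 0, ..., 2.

Take the total order a < b < c < d on the vertex set. Then K (dimension 2) consists of the simplices:

  0-simplices (4): a, b, c, d
  1-simplices (6): ab, ac, ad, bc, bd, cd
  2-simplices (4): abc, abd, acd, bcd

giving chain groups C_0 ≅ Z^4, C_1 ≅ Z^6, C_2 ≅ Z^4.

∂_1: C_1 → C_0 sends each edge [p,q] (with p < q) to q − p.
The resulting 4×6 matrix has rank 3, and its Smith normal form has invariant factors (1,1,1).

Boundary ∂_2: C_2 → C_1 maps a triangle to the signed sum of its edges. For instance
  ∂bcd = cd − bd + bc,
  ∂abc = bc − ac + ab.
As a 6×4 matrix over Z this has rank 3, with invariant factors (1,1,1).

Reading off H_k = ker ∂_k / im ∂_{k+1}:

  H_0: rank C_0 − rank ∂_1 = 4 − 3 = 1, and the invariant factors of ∂_1 are all 1, so H_0 = Z.
  H_1: rank ker ∂_1 − rank ∂_2 = (6 − 3) − 3 = 0, and the invariant factors of ∂_2 are all 1, so H_1 = 0.
  H_2: rank ker ∂_2 − rank ∂_3 = (4 − 3) − 0 = 1, and there is no ∂_3, so H_2 = Z.

As a check, the Euler characteristic is 4 − 6 + 4 = 2, which agrees with 1 − 0 + 1 = 2.

Hence the Betti numbers are b_0 = 1, b_1 = 0, b_2 = 1.

b_0 = 1, b_1 = 0, b_2 = 1.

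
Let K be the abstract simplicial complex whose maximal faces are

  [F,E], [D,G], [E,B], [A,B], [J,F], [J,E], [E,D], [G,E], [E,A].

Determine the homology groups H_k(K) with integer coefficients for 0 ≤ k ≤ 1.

We work with the vertex ordering A < B < D < E < F < G < J. The simplices of K, each written with vertices in increasing order, are:

  0-simplices (7): A, B, D, E, F, G, J
  1-simplices (9): AB, AE, BE, DE, DG, EF, EG, EJ, FJ

giving chain groups C_0 ≅ Z^7, C_1 ≅ Z^9.

Boundary ∂_1: C_1 → C_0 maps an edge to its endpoints' difference, ∂[p,q] = q − p.
The resulting 7×9 matrix has rank 6, and its Smith normal form has invariant factors (1,1,1,1,1,1).

Now H_k = ker ∂_k / im ∂_{k+1}, so:

  H_0: rank C_0 − rank ∂_1 = 7 − 6 = 1, and the invariant factors of ∂_1 are all 1, so H_0 ≅ Z.
  H_1: rank ker ∂_1 − rank ∂_2 = (9 − 6) − 0 = 3, and there is no ∂_2, so H_1 ≅ Z^3.

H_0 = Z,  H_1 = Z^3.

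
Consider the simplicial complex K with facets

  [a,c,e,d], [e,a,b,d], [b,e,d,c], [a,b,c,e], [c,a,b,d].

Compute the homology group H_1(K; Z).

H_1 = 0.

Fix the vertex order a < b < c < d < e and write every simplex with vertices in increasing order. Then dim K = 3 and the simplices of K are:

  0-simplices (5): a, b, c, d, e
  1-simplices (10): ab, ac, ad, ae, bc, bd, be, cd, ce, de
  2-simplices (10): abc, abd, abe, acd, ace, ade, bcd, bce, bde, cde
  3-simplices (5): abcd, abce, abde, acde, bcde

so the chain groups are C_0 ≅ Z^5, C_1 ≅ Z^10, C_2 ≅ Z^10, C_3 ≅ Z^5.

The boundary map ∂_1: C_1 → C_0 maps an edge to its endpoints' difference, ∂[p,q] = q − p. For instance
  ∂bc = c − b.
The 5×10 boundary matrix has rank 4 and Smith normal form diag(1,1,1,1).

Boundary ∂_2: C_2 → C_1 sends each 2-simplex [p,q,r] to [q,r] − [p,r] + [p,q]. For instance
  ∂abe = be − ae + ab,
  ∂cde = de − ce + cd.
The resulting 10×10 matrix has rank 6, and its Smith normal form has invariant factors (1,1,1,1,1,1).

∂_3: C_3 → C_2 sends each 3-simplex σ to the alternating sum Σ_i (−1)^i (σ with its i-th vertex removed). For instance
  ∂abcd = bcd − acd + abd − abc,
  ∂abde = bde − ade + abe − abd.
The 10×5 boundary matrix has rank 4 and Smith normal form diag(1,1,1,1).

Now H_k = ker ∂_k / im ∂_{k+1}, so:

  H_1: rank ker ∂_1 − rank ∂_2 = (10 − 4) − 6 = 0, and the invariant factors of ∂_2 are all 1, so H_1 ≅ 0.

(K is a triangulation of the 3-sphere S^3.)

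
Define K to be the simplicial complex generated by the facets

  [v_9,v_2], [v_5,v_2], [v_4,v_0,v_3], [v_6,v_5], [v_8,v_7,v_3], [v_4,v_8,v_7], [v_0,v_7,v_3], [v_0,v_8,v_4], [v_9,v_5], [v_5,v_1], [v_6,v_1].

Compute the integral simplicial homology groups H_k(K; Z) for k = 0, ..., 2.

We work with the vertex ordering v_0 < v_1 < v_2 < v_3 < v_4 < v_5 < v_6 < v_7 < v_8 < v_9. The simplices of K, each written with vertices in increasing order, are:

  0-simplices (10): [v_0], [v_1], [v_2], [v_3], [v_4], [v_5], [v_6], [v_7], [v_8], [v_9]
  1-simplices (16): (16 of them)
  2-simplices (5): [v_0,v_3,v_4], [v_0,v_3,v_7], [v_0,v_4,v_8], [v_3,v_7,v_8], [v_4,v_7,v_8]

giving chain groups C_0 ≅ Z^10, C_1 ≅ Z^16, C_2 ≅ Z^5.

The boundary map ∂_1: C_1 → C_0 maps an edge to its endpoints' difference, ∂[p,q] = q − p.
As a 10×16 matrix over Z this has rank 8, with invariant factors (1,1,1,1,1,1,1,1).

The boundary map ∂_2: C_2 → C_1 maps a triangle to the signed sum of its edges. For instance
  ∂[v_3,v_7,v_8] = [v_7,v_8] − [v_3,v_8] + [v_3,v_7],
  ∂[v_0,v_3,v_7] = [v_3,v_7] − [v_0,v_7] + [v_0,v_3].
The 16×5 boundary matrix has rank 5 and Smith normal form diag(1,1,1,1,1).

Computing H_k = (kernel of ∂_k) / (image of ∂_{k+1}):

  H_0: rank C_0 − rank ∂_1 = 10 − 8 = 2, and the invariant factors of ∂_1 are all 1, so H_0 = Z^2.
  H_1: rank ker ∂_1 − rank ∂_2 = (16 − 8) − 5 = 3, and the invariant factors of ∂_2 are all 1, so H_1 = Z^3.
  H_2: rank ker ∂_2 − rank ∂_3 = (5 − 5) − 0 = 0, and there is no ∂_3, so H_2 = 0.

H_0 = Z^2,  H_1 = Z^3,  H_2 = 0.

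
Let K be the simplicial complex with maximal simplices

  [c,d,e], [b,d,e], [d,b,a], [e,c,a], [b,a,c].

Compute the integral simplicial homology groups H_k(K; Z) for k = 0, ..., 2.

H_0 = Z,  H_1 = Z,  H_2 = 0.

Fix the vertex order a < b < c < d < e and write every simplex with vertices in increasing order. Then dim K = 2 and the simplices of K are:

  0-simplices (5): a, b, c, d, e
  1-simplices (10): ab, ac, ad, ae, bc, bd, be, cd, ce, de
  2-simplices (5): abc, abd, ace, bde, cde

Hence C_0 ≅ Z^5, C_1 ≅ Z^10, C_2 ≅ Z^5.

∂_1: C_1 → C_0 is given by ∂[p,q] = [q] − [p]. For instance
  ∂bd = d − b.
This gives a 5×10 integer matrix of rank 4; reducing to Smith normal form yields diagonal entries (1,1,1,1).

Boundary ∂_2: C_2 → C_1 maps a triangle to the signed sum of its edges. For instance
  ∂abd = bd − ad + ab,
  ∂abc = bc − ac + ab.
The resulting 10×5 matrix has rank 5, and its Smith normal form has invariant factors (1,1,1,1,1).

Computing H_k = (kernel of ∂_k) / (image of ∂_{k+1}):

  H_0: rank C_0 − rank ∂_1 = 5 − 4 = 1, and the invariant factors of ∂_1 are all 1, so H_0 = Z.
  H_1: rank ker ∂_1 − rank ∂_2 = (10 − 4) − 5 = 1, and the invariant factors of ∂_2 are all 1, so H_1 = Z.
  H_2: rank ker ∂_2 − rank ∂_3 = (5 − 5) − 0 = 0, and there is no ∂_3, so H_2 = 0.

As a check, the Euler characteristic is 5 − 10 + 5 = 0, which agrees with 1 − 1 + 0 = 0.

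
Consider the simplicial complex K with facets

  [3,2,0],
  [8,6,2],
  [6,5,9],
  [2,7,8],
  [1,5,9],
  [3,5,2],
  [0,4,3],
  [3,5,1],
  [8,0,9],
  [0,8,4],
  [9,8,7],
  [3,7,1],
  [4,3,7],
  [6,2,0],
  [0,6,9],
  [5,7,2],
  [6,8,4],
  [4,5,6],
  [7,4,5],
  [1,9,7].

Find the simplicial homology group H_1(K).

H_1 = Z ⊕ Z_2.

We work with the vertex ordering 0 < 1 < 2 < 3 < 4 < 5 < 6 < 7 < 8 < 9. The simplices of K, each written with vertices in increasing order, are:

  0-simplices (10): [0], [1], [2], [3], [4], [5], [6], [7], [8], [9]
  1-simplices (30): (30 of them)
  2-simplices (20): (20 of them)

so the chain groups are C_0 ≅ Z^10, C_1 ≅ Z^30, C_2 ≅ Z^20.

Boundary ∂_1: C_1 → C_0 is given by ∂[p,q] = [q] − [p]. For instance
  ∂[0,6] = [6] − [0].
This gives a 10×30 integer matrix of rank 9; reducing to Smith normal form yields diagonal entries (1,1,1,1,1,1,1,1,1).

∂_2: C_2 → C_1 acts by ∂[p,q,r] = [q,r] − [p,r] + [p,q]. For instance
  ∂[2,6,8] = [6,8] − [2,8] + [2,6],
  ∂[4,6,8] = [6,8] − [4,8] + [4,6].
This gives a 30×20 integer matrix of rank 20; reducing to Smith normal form yields diagonal entries (1,1,1,1,1,1,1,1,1,1,1,1,1,1,1,1,1,1,1,2).

Reading off H_k = ker ∂_k / im ∂_{k+1}:

  H_1: rank ker ∂_1 − rank ∂_2 = (30 − 9) − 20 = 1, and ∂_2 has invariant factor 2 > 1, so H_1 = Z ⊕ Z_2.

(K is a triangulation of the Klein bottle.)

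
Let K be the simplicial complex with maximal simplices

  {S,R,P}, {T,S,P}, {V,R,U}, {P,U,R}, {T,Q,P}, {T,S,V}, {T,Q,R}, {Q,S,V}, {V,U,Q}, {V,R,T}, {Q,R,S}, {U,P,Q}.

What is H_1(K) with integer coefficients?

K has 7 vertices, 18 edges, 12 triangles.
rank ∂_1 = 6, rank ∂_2 = 12 ⇒ b_1 = 18 − 6 − 12 = 0; ∂_2 has invariant factor(s) [2] giving torsion. So H_1 = Z/2.

H_1 = Z/2.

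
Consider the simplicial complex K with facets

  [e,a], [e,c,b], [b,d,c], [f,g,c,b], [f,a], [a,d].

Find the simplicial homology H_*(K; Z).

Take the total order a < b < c < d < e < f < g on the vertex set. Then K (dimension 3) consists of the simplices:

  0-simplices (7): a, b, c, d, e, f, g
  1-simplices (13): ad, ae, af, bc, bd, be, bf, bg, cd, ce, cf, cg, fg
  2-simplices (6): bcd, bce, bcf, bcg, bfg, cfg
  3-simplices (1): bcfg

giving chain groups C_0 ≅ Z^7, C_1 ≅ Z^13, C_2 ≅ Z^6, C_3 ≅ Z^1.

Boundary ∂_1: C_1 → C_0 is given by ∂[p,q] = [q] − [p].
The resulting 7×13 matrix has rank 6, and its Smith normal form has invariant factors (1,1,1,1,1,1).

∂_2: C_2 → C_1 maps a triangle to the signed sum of its edges. For instance
  ∂bcd = cd − bd + bc,
  ∂bcg = cg − bg + bc.
This gives a 13×6 integer matrix of rank 5; reducing to Smith normal form yields diagonal entries (1,1,1,1,1).

∂_3: C_3 → C_2 sends each 3-simplex σ to the alternating sum Σ_i (−1)^i (σ with its i-th vertex removed). For instance
  ∂bcfg = cfg − bfg + bcg − bcf.
As a 6×1 matrix over Z this has rank 1, with invariant factors (1).

From H_k ≅ ker(∂_k) / im(∂_{k+1}) we obtain:

  H_0: rank C_0 − rank ∂_1 = 7 − 6 = 1, and the invariant factors of ∂_1 are all 1, so H_0 = Z.
  H_1: rank ker ∂_1 − rank ∂_2 = (13 − 6) − 5 = 2, and the invariant factors of ∂_2 are all 1, so H_1 = Z^2.
  H_2: rank ker ∂_2 − rank ∂_3 = (6 − 5) − 1 = 0, and the invariant factors of ∂_3 are all 1, so H_2 = 0.
  H_3: rank ker ∂_3 − rank ∂_4 = (1 − 1) − 0 = 0, and there is no ∂_4, so H_3 = 0.

H_0 ≅ Z,  H_1 ≅ Z^2,  H_2 = 0,  H_3 = 0.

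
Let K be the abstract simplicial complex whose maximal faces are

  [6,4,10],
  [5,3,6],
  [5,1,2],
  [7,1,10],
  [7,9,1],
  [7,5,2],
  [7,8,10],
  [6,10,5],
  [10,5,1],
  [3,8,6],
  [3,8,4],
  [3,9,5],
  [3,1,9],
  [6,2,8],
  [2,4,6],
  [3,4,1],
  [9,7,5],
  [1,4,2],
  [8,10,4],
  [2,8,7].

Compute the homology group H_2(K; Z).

H_2 ≅ 0.

Order the vertices as 1 < 2 < 3 < 4 < 5 < 6 < 7 < 8 < 9 < 10. Listing each simplex with vertices in this order, K has dimension 2 with simplices:

  0-simplices (10): [1], [2], [3], [4], [5], [6], [7], [8], [9], [10]
  1-simplices (30): (30 of them)
  2-simplices (20): (20 of them)

so the chain groups are C_0 ≅ Z^10, C_1 ≅ Z^30, C_2 ≅ Z^20.

Boundary ∂_1: C_1 → C_0 is given by ∂[p,q] = [q] − [p]. For instance
  ∂[1,10] = [10] − [1].
The resulting 10×30 matrix has rank 9, and its Smith normal form has invariant factors (1,1,1,1,1,1,1,1,1).

The boundary map ∂_2: C_2 → C_1 sends each 2-simplex [p,q,r] to [q,r] − [p,r] + [p,q]. For instance
  ∂[2,4,6] = [4,6] − [2,6] + [2,4],
  ∂[1,2,4] = [2,4] − [1,4] + [1,2].
The 30×20 boundary matrix has rank 20 and Smith normal form diag(1,1,1,1,1,1,1,1,1,1,1,1,1,1,1,1,1,1,1,2).

Reading off H_k = ker ∂_k / im ∂_{k+1}:

  H_2: rank ker ∂_2 − rank ∂_3 = (20 − 20) − 0 = 0, and there is no ∂_3, so H_2 = 0.

(K is a triangulation of the Klein bottle.)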